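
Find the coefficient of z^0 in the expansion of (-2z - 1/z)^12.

59136

General term: C(12,j)·(-2z)^j·(-1/z)^(12-j), with z-exponent 1j − 1(12−j) = 2j − 12.
Set 2j − 12 = 0: j = 6.
C(12,6) = 924; (-2)^6 = 64; (-1)^6 = 1.
Coefficient = 924 · 64 · 1 = 59136.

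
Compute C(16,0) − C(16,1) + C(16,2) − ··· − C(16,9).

-5005

The partial alternating sum Σ_{k=0}^{9} (−1)^k C(16,k) = (−1)^9 C(15,9) = -5005.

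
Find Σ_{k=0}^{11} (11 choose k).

The entries of row 11 sum to 2^11 = 2048.

2048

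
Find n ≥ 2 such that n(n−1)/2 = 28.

8

n(n−1)/2 = 28 ⇒ n(n−1) = 56. Since 8·7 = 56, n = 8.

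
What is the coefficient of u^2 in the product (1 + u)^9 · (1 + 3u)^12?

Coefficient of u^2 = Σ_{j} C(9,j)·1^j·C(12,2-j)·3^(2-j) for j from 0 to 2.
= 594 + 324 + 36 = 954.

954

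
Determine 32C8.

10518300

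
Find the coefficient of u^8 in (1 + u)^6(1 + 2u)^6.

9420

Coefficient of u^8 = Σ_{j} C(6,j)·1^j·C(6,8-j)·2^(8-j) for j from 2 to 6.
= 960 + 3840 + 3600 + 960 + 60 = 9420.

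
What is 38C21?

28781143380

C(38,21) = C(38,17) by symmetry.
C(38,17) = (38·37·36·35·34·33·32·31·30·29·28·27·26·25·24·23·22) / 17! = 10237090866494416404480000 / 355687428096000 = 28781143380.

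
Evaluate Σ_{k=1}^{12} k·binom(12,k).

24576

Differentiating (1+x)^12 and setting x=1: Σ k·C(12,k) = 12·2^11 = 24576.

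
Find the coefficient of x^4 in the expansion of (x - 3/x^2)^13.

General term: C(13,j)·(x)^j·(-3/x^2)^(13-j), with x-exponent 1j − 2(13−j) = 3j − 26.
Set 3j − 26 = 4: j = 10.
C(13,10) = 286; 1^10 = 1; (-3)^3 = -27.
Coefficient = 286 · 1 · (-27) = -7722.

-7722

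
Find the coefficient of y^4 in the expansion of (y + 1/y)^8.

28

General term: C(8,j)·(y)^j·(1/y)^(8-j), with y-exponent 1j − 1(8−j) = 2j − 8.
Set 2j − 8 = 4: j = 6.
C(8,6) = 28; 1^6 = 1; 1^2 = 1.
Coefficient = 28 · 1 · 1 = 28.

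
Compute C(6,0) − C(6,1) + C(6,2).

10

The partial alternating sum Σ_{k=0}^{2} (−1)^k C(6,k) = (−1)^2 C(5,2) = 10.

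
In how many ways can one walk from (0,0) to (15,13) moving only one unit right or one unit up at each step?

37442160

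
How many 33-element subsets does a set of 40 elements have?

18643560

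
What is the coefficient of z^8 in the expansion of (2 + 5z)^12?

3093750000

The general term is C(12,j)·(2)^j·(5z)^(12-j); the z^8 term has j = 4.
C(12,4) = 495.
Coefficient = C(12,4) · 2^4 · 5^8 = 495 · 16 · 390625 = 3093750000.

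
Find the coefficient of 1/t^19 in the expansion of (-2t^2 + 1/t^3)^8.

-16

General term: C(8,j)·(-2t^2)^j·(1/t^3)^(8-j), with t-exponent 2j − 3(8−j) = 5j − 24.
Set 5j − 24 = -19: j = 1.
C(8,1) = 8; (-2)^1 = -2; 1^7 = 1.
Coefficient = 8 · (-2) · 1 = -16.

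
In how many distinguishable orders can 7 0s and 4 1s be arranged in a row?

330

Choose positions for the 0s: C(11,7) = 330.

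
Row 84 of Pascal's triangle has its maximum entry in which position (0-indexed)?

42

C(84,m) is maximized at m = 84/2 = 42.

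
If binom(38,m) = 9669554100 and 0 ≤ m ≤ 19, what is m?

14

C(38,m) increases on 0 ≤ m ≤ 19. C(38,13) = 5414950296 and C(38,14) = 9669554100, so m = 14.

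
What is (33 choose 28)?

C(33,28) = C(33,5) by symmetry.
C(33,5) = (33·32·31·30·29) / 5! = 28480320 / 120 = 237336.

237336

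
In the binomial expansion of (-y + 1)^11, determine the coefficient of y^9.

-55

The general term is C(11,j)·(-y)^j·(1)^(11-j); the y^9 term has j = 9.
C(11,9) = 55.
Coefficient = C(11,9) · (-1)^9 = 55 · (-1) = -55.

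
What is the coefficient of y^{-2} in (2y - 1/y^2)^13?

General term: C(13,j)·(2y)^j·(-1/y^2)^(13-j), with y-exponent 1j − 2(13−j) = 3j − 26.
Set 3j − 26 = -2: j = 8.
C(13,8) = 1287; 2^8 = 256; (-1)^5 = -1.
Coefficient = 1287 · 256 · (-1) = -329472.

-329472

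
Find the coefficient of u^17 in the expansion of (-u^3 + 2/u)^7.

General term: C(7,j)·(-u^3)^j·(2/u)^(7-j), with u-exponent 3j − 1(7−j) = 4j − 7.
Set 4j − 7 = 17: j = 6.
C(7,6) = 7; (-1)^6 = 1; 2^1 = 2.
Coefficient = 7 · 1 · 2 = 14.

14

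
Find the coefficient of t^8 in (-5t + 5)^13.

The general term is C(13,j)·(-5t)^j·(5)^(13-j); the t^8 term has j = 8.
C(13,8) = 1287.
Coefficient = C(13,8) · (-5)^8 · 5^5 = 1287 · 390625 · 3125 = 1571044921875.

1571044921875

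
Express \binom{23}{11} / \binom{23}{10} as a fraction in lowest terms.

13/11

C(n,k+1)/C(n,k) = (n−k)/(k+1) = (23−10)/(10+1) = 13/11.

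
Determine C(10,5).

C(10,5) = (10·9·8·7·6) / 5! = 30240 / 120 = 252.

252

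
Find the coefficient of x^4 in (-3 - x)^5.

The general term is C(5,j)·(-3)^j·(-x)^(5-j); the x^4 term has j = 1.
C(5,1) = 5.
Coefficient = C(5,1) · (-3)^1 = 5 · (-3) = -15.

-15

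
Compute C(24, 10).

1961256

C(24,10) = (24·23·22·21·20·19·18·17·16·15) / 10! = 7117005772800 / 3628800 = 1961256.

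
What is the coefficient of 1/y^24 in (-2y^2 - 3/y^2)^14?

General term: C(14,j)·(-2y^2)^j·(-3/y^2)^(14-j), with y-exponent 2j − 2(14−j) = 4j − 28.
Set 4j − 28 = -24: j = 1.
C(14,1) = 14; (-2)^1 = -2; (-3)^13 = -1594323.
Coefficient = 14 · (-2) · (-1594323) = 44641044.

44641044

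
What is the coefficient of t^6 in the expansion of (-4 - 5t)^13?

The general term is C(13,j)·(-4)^j·(-5t)^(13-j); the t^6 term has j = 7.
C(13,7) = 1716.
Coefficient = C(13,7) · (-4)^7 · (-5)^6 = 1716 · (-16384) · 15625 = -439296000000.

-439296000000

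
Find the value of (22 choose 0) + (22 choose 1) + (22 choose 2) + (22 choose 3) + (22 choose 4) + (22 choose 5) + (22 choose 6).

1 + 22 + 231 + 1540 + 7315 + 26334 + 74613 = 110056.

110056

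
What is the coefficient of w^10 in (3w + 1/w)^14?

48361131

General term: C(14,j)·(3w)^j·(1/w)^(14-j), with w-exponent 1j − 1(14−j) = 2j − 14.
Set 2j − 14 = 10: j = 12.
C(14,12) = 91; 3^12 = 531441; 1^2 = 1.
Coefficient = 91 · 531441 · 1 = 48361131.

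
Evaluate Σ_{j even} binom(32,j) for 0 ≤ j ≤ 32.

Half of (1+1)^32 + (1−1)^32 gives the even-index sum: 2^31 = 2147483648.

2147483648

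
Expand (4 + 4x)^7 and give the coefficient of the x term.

114688

The general term is C(7,j)·(4)^j·(4x)^(7-j); the x^1 term has j = 6.
C(7,6) = 7.
Coefficient = C(7,6) · 4^6 · 4^1 = 7 · 4096 · 4 = 114688.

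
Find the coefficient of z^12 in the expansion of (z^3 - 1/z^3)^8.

28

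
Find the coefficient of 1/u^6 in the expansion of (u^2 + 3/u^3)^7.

General term: C(7,j)·(u^2)^j·(3/u^3)^(7-j), with u-exponent 2j − 3(7−j) = 5j − 21.
Set 5j − 21 = -6: j = 3.
C(7,3) = 35; 1^3 = 1; 3^4 = 81.
Coefficient = 35 · 1 · 81 = 2835.

2835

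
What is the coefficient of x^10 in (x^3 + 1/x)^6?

15

General term: C(6,j)·(x^3)^j·(1/x)^(6-j), with x-exponent 3j − 1(6−j) = 4j − 6.
Set 4j − 6 = 10: j = 4.
C(6,4) = 15; 1^4 = 1; 1^2 = 1.
Coefficient = 15 · 1 · 1 = 15.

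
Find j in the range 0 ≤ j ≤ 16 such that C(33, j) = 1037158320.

C(33,j) increases on 0 ≤ j ≤ 16. C(33,14) = 818809200 and C(33,15) = 1037158320, so j = 15.

15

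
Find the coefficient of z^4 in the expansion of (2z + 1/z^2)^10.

General term: C(10,j)·(2z)^j·(1/z^2)^(10-j), with z-exponent 1j − 2(10−j) = 3j − 20.
Set 3j − 20 = 4: j = 8.
C(10,8) = 45; 2^8 = 256; 1^2 = 1.
Coefficient = 45 · 256 · 1 = 11520.

11520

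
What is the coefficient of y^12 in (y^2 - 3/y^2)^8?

-24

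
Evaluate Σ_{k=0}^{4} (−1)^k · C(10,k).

126

The partial alternating sum Σ_{k=0}^{4} (−1)^k C(10,k) = (−1)^4 C(9,4) = 126.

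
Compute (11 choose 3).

165

C(11,3) = (11·10·9) / 3! = 990 / 6 = 165.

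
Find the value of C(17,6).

C(17,6) = (17·16·15·14·13·12) / 6! = 8910720 / 720 = 12376.

12376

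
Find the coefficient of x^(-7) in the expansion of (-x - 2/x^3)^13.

General term: C(13,j)·(-x)^j·(-2/x^3)^(13-j), with x-exponent 1j − 3(13−j) = 4j − 39.
Set 4j − 39 = -7: j = 8.
C(13,8) = 1287; (-1)^8 = 1; (-2)^5 = -32.
Coefficient = 1287 · 1 · (-32) = -41184.

-41184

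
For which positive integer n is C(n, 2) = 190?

20

n(n−1)/2 = 190 ⇒ n(n−1) = 380. Since 20·19 = 380, n = 20.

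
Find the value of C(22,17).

26334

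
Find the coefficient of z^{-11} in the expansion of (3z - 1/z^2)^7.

21

General term: C(7,j)·(3z)^j·(-1/z^2)^(7-j), with z-exponent 1j − 2(7−j) = 3j − 14.
Set 3j − 14 = -11: j = 1.
C(7,1) = 7; 3^1 = 3; (-1)^6 = 1.
Coefficient = 7 · 3 · 1 = 21.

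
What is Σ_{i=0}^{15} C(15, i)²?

Σ C(15,i)² is the coefficient of x^15 in (1+x)^15(1+x)^15 = (1+x)^30, i.e. C(30,15) = 155117520.

155117520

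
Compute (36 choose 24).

1251677700

C(36,24) = C(36,12) by symmetry.
C(36,12) = (36·35·34·33·32·31·30·29·28·27·26·25) / 12! = 599555620984320000 / 479001600 = 1251677700.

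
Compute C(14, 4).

1001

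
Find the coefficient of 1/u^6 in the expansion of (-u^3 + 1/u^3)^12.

-792

General term: C(12,j)·(-u^3)^j·(1/u^3)^(12-j), with u-exponent 3j − 3(12−j) = 6j − 36.
Set 6j − 36 = -6: j = 5.
C(12,5) = 792; (-1)^5 = -1; 1^7 = 1.
Coefficient = 792 · (-1) · 1 = -792.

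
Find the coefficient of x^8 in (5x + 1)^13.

The general term is C(13,j)·(5x)^j·(1)^(13-j); the x^8 term has j = 8.
C(13,8) = 1287.
Coefficient = C(13,8) · 5^8 = 1287 · 390625 = 502734375.

502734375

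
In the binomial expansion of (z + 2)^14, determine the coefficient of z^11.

2912

The general term is C(14,j)·(z)^j·(2)^(14-j); the z^11 term has j = 11.
C(14,11) = 364.
Coefficient = C(14,11) · 2^3 = 364 · 8 = 2912.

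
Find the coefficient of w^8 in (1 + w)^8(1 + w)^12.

125970

(1 + w)^8(1 + w)^12 = (1 + w)^20, so the coefficient of w^8 is C(20,8)·1^8 = 125970·1 = 125970.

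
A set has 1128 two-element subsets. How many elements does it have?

48

n(n−1)/2 = 1128 ⇒ n(n−1) = 2256. Since 48·47 = 2256, n = 48.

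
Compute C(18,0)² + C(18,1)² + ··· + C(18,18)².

9075135300

By Vandermonde's identity, Σ C(18,k)² = C(36,18) = 9075135300.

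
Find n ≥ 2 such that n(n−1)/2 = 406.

n(n−1)/2 = 406 ⇒ n(n−1) = 812. Since 29·28 = 812, n = 29.

29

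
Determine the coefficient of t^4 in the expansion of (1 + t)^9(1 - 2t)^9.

-234

Coefficient of t^4 = Σ_{j} C(9,j)·1^j·C(9,4-j)·(-2)^(4-j) for j from 0 to 4.
= 2016 + (-6048) + 5184 + (-1512) + 126 = -234.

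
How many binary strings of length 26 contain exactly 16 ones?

Choose the 16 positions: C(26,16) = 5311735.

5311735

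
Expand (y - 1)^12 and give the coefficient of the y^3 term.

-220

The general term is C(12,j)·(y)^j·(-1)^(12-j); the y^3 term has j = 3.
C(12,3) = 220.
Coefficient = C(12,3) · (-1)^9 = 220 · (-1) = -220.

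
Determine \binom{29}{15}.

C(29,15) = C(29,14) by symmetry.
C(29,14) = (29·28·27·26·25·24·23·22·21·20·19·18·17·16) / 14! = 6761440164390912000 / 87178291200 = 77558760.

77558760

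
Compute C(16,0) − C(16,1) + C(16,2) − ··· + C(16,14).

The partial alternating sum Σ_{k=0}^{14} (−1)^k C(16,k) = (−1)^14 C(15,14) = 15.

15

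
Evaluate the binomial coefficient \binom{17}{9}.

C(17,9) = C(17,8) by symmetry.
C(17,8) = (17·16·15·14·13·12·11·10) / 8! = 980179200 / 40320 = 24310.

24310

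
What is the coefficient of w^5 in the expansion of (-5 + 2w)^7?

The general term is C(7,j)·(-5)^j·(2w)^(7-j); the w^5 term has j = 2.
C(7,2) = 21.
Coefficient = C(7,2) · (-5)^2 · 2^5 = 21 · 25 · 32 = 16800.

16800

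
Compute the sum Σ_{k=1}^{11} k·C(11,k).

11264

Since k·C(11,k) = 11·C(10,k−1), the sum is 11·2^10 = 11·1024 = 11264.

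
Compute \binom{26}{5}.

65780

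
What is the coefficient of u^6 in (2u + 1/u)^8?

1024

General term: C(8,j)·(2u)^j·(1/u)^(8-j), with u-exponent 1j − 1(8−j) = 2j − 8.
Set 2j − 8 = 6: j = 7.
C(8,7) = 8; 2^7 = 128; 1^1 = 1.
Coefficient = 8 · 128 · 1 = 1024.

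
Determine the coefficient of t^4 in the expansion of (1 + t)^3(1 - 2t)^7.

-42

Coefficient of t^4 = Σ_{j} C(3,j)·1^j·C(7,4-j)·(-2)^(4-j) for j from 0 to 3.
= 560 + (-840) + 252 + (-14) = -42.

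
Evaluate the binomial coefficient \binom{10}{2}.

45

C(10,2) = (10·9) / 2! = 90 / 2 = 45.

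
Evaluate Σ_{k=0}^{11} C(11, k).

2048

Setting x = 1 in (1+x)^11 gives Σ C(11,k) = 2^11 = 2048.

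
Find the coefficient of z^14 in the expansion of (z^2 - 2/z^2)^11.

220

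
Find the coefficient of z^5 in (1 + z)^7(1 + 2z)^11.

Coefficient of z^5 = Σ_{j} C(7,j)·1^j·C(11,5-j)·2^(5-j) for j from 0 to 5.
= 14784 + 36960 + 27720 + 7700 + 770 + 21 = 87955.

87955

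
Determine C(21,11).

352716

C(21,11) = C(21,10) by symmetry.
C(21,10) = (21·20·19·18·17·16·15·14·13·12) / 10! = 1279935820800 / 3628800 = 352716.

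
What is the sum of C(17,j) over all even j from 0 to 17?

65536

Even-j terms of row 17 sum to 2^16 = 65536.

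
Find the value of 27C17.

8436285

C(27,17) = C(27,10) by symmetry.
C(27,10) = (27·26·25·24·23·22·21·20·19·18) / 10! = 30613591008000 / 3628800 = 8436285.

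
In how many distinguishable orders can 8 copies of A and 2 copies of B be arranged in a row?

45

Choose positions for the A's: C(10,8) = 45.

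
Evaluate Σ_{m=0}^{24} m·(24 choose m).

Differentiating (1+x)^24 and setting x=1: Σ m·C(24,m) = 24·2^23 = 201326592.

201326592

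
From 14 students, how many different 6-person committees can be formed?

3003

This is C(14,6) = 3003.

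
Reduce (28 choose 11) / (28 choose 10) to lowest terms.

18/11

C(n,k+1)/C(n,k) = (n−k)/(k+1) = (28−10)/(10+1) = 18/11.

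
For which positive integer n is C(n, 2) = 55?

11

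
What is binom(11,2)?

C(11,2) = (11·10) / 2! = 110 / 2 = 55.

55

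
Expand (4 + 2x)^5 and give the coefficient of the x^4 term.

The general term is C(5,j)·(4)^j·(2x)^(5-j); the x^4 term has j = 1.
C(5,1) = 5.
Coefficient = C(5,1) · 4^1 · 2^4 = 5 · 4 · 16 = 320.

320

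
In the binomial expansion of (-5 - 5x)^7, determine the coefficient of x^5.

The general term is C(7,j)·(-5)^j·(-5x)^(7-j); the x^5 term has j = 2.
C(7,2) = 21.
Coefficient = C(7,2) · (-5)^2 · (-5)^5 = 21 · 25 · (-3125) = -1640625.

-1640625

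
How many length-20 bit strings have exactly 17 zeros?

1140

Choose the 17 positions: C(20,17) = 1140.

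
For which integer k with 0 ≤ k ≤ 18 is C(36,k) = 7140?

3

C(36,k) increases on 0 ≤ k ≤ 18. C(36,2) = 630 and C(36,3) = 7140, so k = 3.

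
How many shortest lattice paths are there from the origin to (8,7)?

Each path is a sequence of 15 steps with 8 rights: C(15,8) = 6435.

6435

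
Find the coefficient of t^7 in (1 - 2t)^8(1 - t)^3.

-12896

Coefficient of t^7 = Σ_{j} C(8,j)·(-2)^j·C(3,7-j)·(-1)^(7-j) for j from 4 to 7.
= (-1120) + (-5376) + (-5376) + (-1024) = -12896.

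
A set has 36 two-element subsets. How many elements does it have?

9

n(n−1)/2 = 36 ⇒ n(n−1) = 72. Since 9·8 = 72, n = 9.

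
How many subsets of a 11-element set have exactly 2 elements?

55

Choose the 2 positions: C(11,2) = 55.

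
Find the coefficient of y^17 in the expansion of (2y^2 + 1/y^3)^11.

11264

General term: C(11,j)·(2y^2)^j·(1/y^3)^(11-j), with y-exponent 2j − 3(11−j) = 5j − 33.
Set 5j − 33 = 17: j = 10.
C(11,10) = 11; 2^10 = 1024; 1^1 = 1.
Coefficient = 11 · 1024 · 1 = 11264.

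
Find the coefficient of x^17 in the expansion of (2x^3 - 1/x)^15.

General term: C(15,j)·(2x^3)^j·(-1/x)^(15-j), with x-exponent 3j − 1(15−j) = 4j − 15.
Set 4j − 15 = 17: j = 8.
C(15,8) = 6435; 2^8 = 256; (-1)^7 = -1.
Coefficient = 6435 · 256 · (-1) = -1647360.

-1647360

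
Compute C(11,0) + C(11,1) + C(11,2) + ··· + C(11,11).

The entries of row 11 sum to 2^11 = 2048.

2048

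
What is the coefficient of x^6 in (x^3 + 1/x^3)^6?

15

General term: C(6,j)·(x^3)^j·(1/x^3)^(6-j), with x-exponent 3j − 3(6−j) = 6j − 18.
Set 6j − 18 = 6: j = 4.
C(6,4) = 15; 1^4 = 1; 1^2 = 1.
Coefficient = 15 · 1 · 1 = 15.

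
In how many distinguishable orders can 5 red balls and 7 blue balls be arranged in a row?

792

Choose positions for the red balls: C(12,5) = 792.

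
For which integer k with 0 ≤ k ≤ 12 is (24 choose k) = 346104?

7

C(24,k) increases on 0 ≤ k ≤ 12. C(24,6) = 134596 and C(24,7) = 346104, so k = 7.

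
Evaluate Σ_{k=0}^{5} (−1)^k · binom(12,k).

The partial alternating sum Σ_{k=0}^{5} (−1)^k C(12,k) = (−1)^5 C(11,5) = -462.

-462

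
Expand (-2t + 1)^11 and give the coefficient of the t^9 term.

-28160

The general term is C(11,j)·(-2t)^j·(1)^(11-j); the t^9 term has j = 9.
C(11,9) = 55.
Coefficient = C(11,9) · (-2)^9 = 55 · (-512) = -28160.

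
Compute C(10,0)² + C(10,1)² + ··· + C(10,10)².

By Vandermonde's identity, Σ C(10,j)² = C(20,10) = 184756.

184756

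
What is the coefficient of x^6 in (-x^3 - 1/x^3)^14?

General term: C(14,j)·(-x^3)^j·(-1/x^3)^(14-j), with x-exponent 3j − 3(14−j) = 6j − 42.
Set 6j − 42 = 6: j = 8.
C(14,8) = 3003; (-1)^8 = 1; (-1)^6 = 1.
Coefficient = 3003 · 1 · 1 = 3003.

3003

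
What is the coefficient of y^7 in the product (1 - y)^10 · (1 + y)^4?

-72

Coefficient of y^7 = Σ_{j} C(10,j)·(-1)^j·C(4,7-j)·1^(7-j) for j from 3 to 7.
= (-120) + 840 + (-1512) + 840 + (-120) = -72.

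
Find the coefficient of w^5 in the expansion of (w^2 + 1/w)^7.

General term: C(7,j)·(w^2)^j·(1/w)^(7-j), with w-exponent 2j − 1(7−j) = 3j − 7.
Set 3j − 7 = 5: j = 4.
C(7,4) = 35; 1^4 = 1; 1^3 = 1.
Coefficient = 35 · 1 · 1 = 35.

35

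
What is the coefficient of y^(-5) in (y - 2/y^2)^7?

General term: C(7,j)·(y)^j·(-2/y^2)^(7-j), with y-exponent 1j − 2(7−j) = 3j − 14.
Set 3j − 14 = -5: j = 3.
C(7,3) = 35; 1^3 = 1; (-2)^4 = 16.
Coefficient = 35 · 1 · 16 = 560.

560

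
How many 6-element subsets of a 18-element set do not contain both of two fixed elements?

16744

All 6-subsets: C(18,6) = 18564. Those containing both fixed elements: C(16,4) = 1820.
18564 − 1820 = 16744.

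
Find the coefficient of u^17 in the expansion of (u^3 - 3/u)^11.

26730

General term: C(11,j)·(u^3)^j·(-3/u)^(11-j), with u-exponent 3j − 1(11−j) = 4j − 11.
Set 4j − 11 = 17: j = 7.
C(11,7) = 330; 1^7 = 1; (-3)^4 = 81.
Coefficient = 330 · 1 · 81 = 26730.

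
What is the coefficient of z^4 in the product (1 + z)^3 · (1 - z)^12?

Coefficient of z^4 = Σ_{j} C(3,j)·1^j·C(12,4-j)·(-1)^(4-j) for j from 0 to 3.
= 495 + (-660) + 198 + (-12) = 21.

21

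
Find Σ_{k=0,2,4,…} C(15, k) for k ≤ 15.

16384

Even-k terms of row 15 sum to 2^14 = 16384.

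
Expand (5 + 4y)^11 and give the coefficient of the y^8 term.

1351680000

The general term is C(11,j)·(5)^j·(4y)^(11-j); the y^8 term has j = 3.
C(11,3) = 165.
Coefficient = C(11,3) · 5^3 · 4^8 = 165 · 125 · 65536 = 1351680000.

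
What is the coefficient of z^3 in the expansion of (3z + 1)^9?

The general term is C(9,j)·(3z)^j·(1)^(9-j); the z^3 term has j = 3.
C(9,3) = 84.
Coefficient = C(9,3) · 3^3 = 84 · 27 = 2268.

2268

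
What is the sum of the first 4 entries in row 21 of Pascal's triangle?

1562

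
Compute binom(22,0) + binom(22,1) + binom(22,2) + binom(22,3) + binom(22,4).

9109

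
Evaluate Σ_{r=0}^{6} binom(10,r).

848

1 + 10 + 45 + 120 + 210 + 252 + 210 = 848.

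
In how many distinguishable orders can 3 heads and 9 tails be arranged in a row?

220

Choose positions for the heads: C(12,3) = 220.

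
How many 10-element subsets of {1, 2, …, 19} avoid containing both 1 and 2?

68068

All 10-subsets: C(19,10) = 92378. Those containing both fixed elements: C(17,8) = 24310.
92378 − 24310 = 68068.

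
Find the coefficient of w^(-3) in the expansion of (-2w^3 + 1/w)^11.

General term: C(11,j)·(-2w^3)^j·(1/w)^(11-j), with w-exponent 3j − 1(11−j) = 4j − 11.
Set 4j − 11 = -3: j = 2.
C(11,2) = 55; (-2)^2 = 4; 1^9 = 1.
Coefficient = 55 · 4 · 1 = 220.

220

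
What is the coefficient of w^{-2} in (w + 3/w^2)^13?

312741

General term: C(13,j)·(w)^j·(3/w^2)^(13-j), with w-exponent 1j − 2(13−j) = 3j − 26.
Set 3j − 26 = -2: j = 8.
C(13,8) = 1287; 1^8 = 1; 3^5 = 243.
Coefficient = 1287 · 1 · 243 = 312741.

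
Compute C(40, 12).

5586853480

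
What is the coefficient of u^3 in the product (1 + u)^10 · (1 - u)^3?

14

Coefficient of u^3 = Σ_{j} C(10,j)·1^j·C(3,3-j)·(-1)^(3-j) for j from 0 to 3.
= (-1) + 30 + (-135) + 120 = 14.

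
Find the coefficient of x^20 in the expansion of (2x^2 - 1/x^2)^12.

General term: C(12,j)·(2x^2)^j·(-1/x^2)^(12-j), with x-exponent 2j − 2(12−j) = 4j − 24.
Set 4j − 24 = 20: j = 11.
C(12,11) = 12; 2^11 = 2048; (-1)^1 = -1.
Coefficient = 12 · 2048 · (-1) = -24576.

-24576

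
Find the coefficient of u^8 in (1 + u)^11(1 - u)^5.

0

Coefficient of u^8 = Σ_{j} C(11,j)·1^j·C(5,8-j)·(-1)^(8-j) for j from 3 to 8.
= (-165) + 1650 + (-4620) + 4620 + (-1650) + 165 = 0.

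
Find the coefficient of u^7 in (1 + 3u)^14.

7505784

The general term is C(14,j)·(1)^j·(3u)^(14-j); the u^7 term has j = 7.
C(14,7) = 3432.
Coefficient = C(14,7) · 3^7 = 3432 · 2187 = 7505784.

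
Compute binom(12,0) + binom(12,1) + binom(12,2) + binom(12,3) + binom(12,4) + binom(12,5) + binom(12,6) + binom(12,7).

1 + 12 + 66 + 220 + 495 + 792 + 924 + 792 = 3302.

3302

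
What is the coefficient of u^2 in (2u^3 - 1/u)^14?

16016

General term: C(14,j)·(2u^3)^j·(-1/u)^(14-j), with u-exponent 3j − 1(14−j) = 4j − 14.
Set 4j − 14 = 2: j = 4.
C(14,4) = 1001; 2^4 = 16; (-1)^10 = 1.
Coefficient = 1001 · 16 · 1 = 16016.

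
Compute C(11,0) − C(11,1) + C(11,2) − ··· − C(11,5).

-252

The partial alternating sum Σ_{k=0}^{5} (−1)^k C(11,k) = (−1)^5 C(10,5) = -252.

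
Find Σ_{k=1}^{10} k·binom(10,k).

5120

Since k·C(10,k) = 10·C(9,k−1), the sum is 10·2^9 = 10·512 = 5120.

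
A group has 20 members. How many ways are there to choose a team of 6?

This is C(20,6) = 38760.

38760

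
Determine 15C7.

C(15,7) = (15·14·13·12·11·10·9) / 7! = 32432400 / 5040 = 6435.

6435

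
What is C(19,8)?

75582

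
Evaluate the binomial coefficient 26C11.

C(26,11) = (26·25·24·23·22·21·20·19·18·17·16) / 11! = 308403583488000 / 39916800 = 7726160.

7726160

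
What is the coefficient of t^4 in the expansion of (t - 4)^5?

-20

The general term is C(5,j)·(t)^j·(-4)^(5-j); the t^4 term has j = 4.
C(5,4) = 5.
Coefficient = C(5,4) · (-4)^1 = 5 · (-4) = -20.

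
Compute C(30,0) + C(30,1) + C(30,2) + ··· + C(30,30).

1073741824

The entries of row 30 sum to 2^30 = 1073741824.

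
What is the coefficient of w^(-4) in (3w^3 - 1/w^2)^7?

-189

General term: C(7,j)·(3w^3)^j·(-1/w^2)^(7-j), with w-exponent 3j − 2(7−j) = 5j − 14.
Set 5j − 14 = -4: j = 2.
C(7,2) = 21; 3^2 = 9; (-1)^5 = -1.
Coefficient = 21 · 9 · (-1) = -189.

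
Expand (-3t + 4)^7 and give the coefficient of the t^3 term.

-241920

The general term is C(7,j)·(-3t)^j·(4)^(7-j); the t^3 term has j = 3.
C(7,3) = 35.
Coefficient = C(7,3) · (-3)^3 · 4^4 = 35 · (-27) · 256 = -241920.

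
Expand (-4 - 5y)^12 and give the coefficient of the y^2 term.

The general term is C(12,j)·(-4)^j·(-5y)^(12-j); the y^2 term has j = 10.
C(12,10) = 66.
Coefficient = C(12,10) · (-4)^10 · (-5)^2 = 66 · 1048576 · 25 = 1730150400.

1730150400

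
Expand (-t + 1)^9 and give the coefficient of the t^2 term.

36

The general term is C(9,j)·(-t)^j·(1)^(9-j); the t^2 term has j = 2.
C(9,2) = 36.
Coefficient = C(9,2) = 36.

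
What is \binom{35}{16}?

4059928950

C(35,16) = (35·34·33·32·31·30·29·28·27·26·25·24·23·22·21·20) / 16! = 84945040381058457600000 / 20922789888000 = 4059928950.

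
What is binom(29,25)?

23751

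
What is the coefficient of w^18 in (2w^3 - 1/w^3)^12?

General term: C(12,j)·(2w^3)^j·(-1/w^3)^(12-j), with w-exponent 3j − 3(12−j) = 6j − 36.
Set 6j − 36 = 18: j = 9.
C(12,9) = 220; 2^9 = 512; (-1)^3 = -1.
Coefficient = 220 · 512 · (-1) = -112640.

-112640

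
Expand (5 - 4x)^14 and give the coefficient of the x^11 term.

The general term is C(14,j)·(5)^j·(-4x)^(14-j); the x^11 term has j = 3.
C(14,3) = 364.
Coefficient = C(14,3) · 5^3 · (-4)^11 = 364 · 125 · (-4194304) = -190840832000.

-190840832000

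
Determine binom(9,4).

C(9,4) = (9·8·7·6) / 4! = 3024 / 24 = 126.

126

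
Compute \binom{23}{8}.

490314

C(23,8) = (23·22·21·20·19·18·17·16) / 8! = 19769460480 / 40320 = 490314.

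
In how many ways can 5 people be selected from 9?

126

This is C(9,5) = 126.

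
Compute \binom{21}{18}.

C(21,18) = C(21,3) by symmetry.
C(21,3) = (21·20·19) / 3! = 7980 / 6 = 1330.

1330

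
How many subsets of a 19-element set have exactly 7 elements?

Choose the 7 positions: C(19,7) = 50388.

50388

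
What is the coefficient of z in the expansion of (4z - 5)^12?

The general term is C(12,j)·(4z)^j·(-5)^(12-j); the z^1 term has j = 1.
C(12,1) = 12.
Coefficient = C(12,1) · 4^1 · (-5)^11 = 12 · 4 · (-48828125) = -2343750000.

-2343750000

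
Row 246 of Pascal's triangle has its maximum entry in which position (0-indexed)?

123

C(246,k) is maximized at k = 246/2 = 123.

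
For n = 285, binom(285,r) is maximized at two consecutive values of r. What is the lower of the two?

For odd n = 285, C(285,r) peaks at r = (n−1)/2 and (n+1)/2; the lower is 142.

142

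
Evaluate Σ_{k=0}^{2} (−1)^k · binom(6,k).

The partial alternating sum Σ_{k=0}^{2} (−1)^k C(6,k) = (−1)^2 C(5,2) = 10.

10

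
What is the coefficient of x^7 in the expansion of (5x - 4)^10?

-600000000

The general term is C(10,j)·(5x)^j·(-4)^(10-j); the x^7 term has j = 7.
C(10,7) = 120.
Coefficient = C(10,7) · 5^7 · (-4)^3 = 120 · 78125 · (-64) = -600000000.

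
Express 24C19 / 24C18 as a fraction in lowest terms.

6/19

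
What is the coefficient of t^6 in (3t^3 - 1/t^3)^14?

19702683

General term: C(14,j)·(3t^3)^j·(-1/t^3)^(14-j), with t-exponent 3j − 3(14−j) = 6j − 42.
Set 6j − 42 = 6: j = 8.
C(14,8) = 3003; 3^8 = 6561; (-1)^6 = 1.
Coefficient = 3003 · 6561 · 1 = 19702683.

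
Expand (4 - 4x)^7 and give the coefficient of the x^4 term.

573440

The general term is C(7,j)·(4)^j·(-4x)^(7-j); the x^4 term has j = 3.
C(7,3) = 35.
Coefficient = C(7,3) · 4^3 · (-4)^4 = 35 · 64 · 256 = 573440.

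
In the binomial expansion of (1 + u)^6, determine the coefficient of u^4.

The general term is C(6,j)·(1)^j·(u)^(6-j); the u^4 term has j = 2.
C(6,2) = 15.
Coefficient = C(6,2) = 15.

15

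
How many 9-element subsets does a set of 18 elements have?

48620

C(18,9) = (18·17·16·15·14·13·12·11·10) / 9! = 17643225600 / 362880 = 48620.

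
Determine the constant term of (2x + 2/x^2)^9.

43008

General term: C(9,j)·(2x)^j·(2/x^2)^(9-j), with x-exponent 1j − 2(9−j) = 3j − 18.
Set 3j − 18 = 0: j = 6.
C(9,6) = 84; 2^6 = 64; 2^3 = 8.
Coefficient = 84 · 64 · 8 = 43008.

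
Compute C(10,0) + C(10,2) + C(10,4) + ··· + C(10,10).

512

Half of (1+1)^10 + (1−1)^10 gives the even-index sum: 2^9 = 512.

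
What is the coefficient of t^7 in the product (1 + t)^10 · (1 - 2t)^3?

204

Coefficient of t^7 = Σ_{j} C(10,j)·1^j·C(3,7-j)·(-2)^(7-j) for j from 4 to 7.
= (-1680) + 3024 + (-1260) + 120 = 204.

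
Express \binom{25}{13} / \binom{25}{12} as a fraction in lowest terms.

1

C(n,k+1)/C(n,k) = (n−k)/(k+1) = (25−12)/(12+1) = 13/13 = 1.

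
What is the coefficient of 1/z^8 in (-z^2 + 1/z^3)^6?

15

General term: C(6,j)·(-z^2)^j·(1/z^3)^(6-j), with z-exponent 2j − 3(6−j) = 5j − 18.
Set 5j − 18 = -8: j = 2.
C(6,2) = 15; (-1)^2 = 1; 1^4 = 1.
Coefficient = 15 · 1 · 1 = 15.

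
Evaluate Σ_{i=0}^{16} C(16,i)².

601080390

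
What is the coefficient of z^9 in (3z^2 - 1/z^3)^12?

General term: C(12,j)·(3z^2)^j·(-1/z^3)^(12-j), with z-exponent 2j − 3(12−j) = 5j − 36.
Set 5j − 36 = 9: j = 9.
C(12,9) = 220; 3^9 = 19683; (-1)^3 = -1.
Coefficient = 220 · 19683 · (-1) = -4330260.

-4330260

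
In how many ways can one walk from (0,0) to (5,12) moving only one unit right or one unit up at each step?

6188

Each path is a sequence of 17 steps with 5 rights: C(17,5) = 6188.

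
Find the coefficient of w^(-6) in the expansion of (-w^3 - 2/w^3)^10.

13440

General term: C(10,j)·(-w^3)^j·(-2/w^3)^(10-j), with w-exponent 3j − 3(10−j) = 6j − 30.
Set 6j − 30 = -6: j = 4.
C(10,4) = 210; (-1)^4 = 1; (-2)^6 = 64.
Coefficient = 210 · 1 · 64 = 13440.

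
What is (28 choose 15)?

37442160

C(28,15) = C(28,13) by symmetry.
C(28,13) = (28·27·26·25·24·23·22·21·20·19·18·17·16) / 13! = 233153109116928000 / 6227020800 = 37442160.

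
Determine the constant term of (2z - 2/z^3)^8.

General term: C(8,j)·(2z)^j·(-2/z^3)^(8-j), with z-exponent 1j − 3(8−j) = 4j − 24.
Set 4j − 24 = 0: j = 6.
C(8,6) = 28; 2^6 = 64; (-2)^2 = 4.
Coefficient = 28 · 64 · 4 = 7168.

7168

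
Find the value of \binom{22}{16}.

74613

C(22,16) = C(22,6) by symmetry.
C(22,6) = (22·21·20·19·18·17) / 6! = 53721360 / 720 = 74613.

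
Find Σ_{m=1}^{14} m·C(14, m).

114688

Differentiating (1+x)^14 and setting x=1: Σ m·C(14,m) = 14·2^13 = 114688.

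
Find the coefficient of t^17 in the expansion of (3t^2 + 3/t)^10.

General term: C(10,j)·(3t^2)^j·(3/t)^(10-j), with t-exponent 2j − 1(10−j) = 3j − 10.
Set 3j − 10 = 17: j = 9.
C(10,9) = 10; 3^9 = 19683; 3^1 = 3.
Coefficient = 10 · 19683 · 3 = 590490.

590490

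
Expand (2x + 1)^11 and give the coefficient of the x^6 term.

29568

The general term is C(11,j)·(2x)^j·(1)^(11-j); the x^6 term has j = 6.
C(11,6) = 462.
Coefficient = C(11,6) · 2^6 = 462 · 64 = 29568.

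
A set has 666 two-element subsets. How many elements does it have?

37

n(n−1)/2 = 666 ⇒ n(n−1) = 1332. Since 37·36 = 1332, n = 37.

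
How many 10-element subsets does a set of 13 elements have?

C(13,10) = C(13,3) by symmetry.
C(13,3) = (13·12·11) / 3! = 1716 / 6 = 286.

286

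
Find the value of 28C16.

C(28,16) = C(28,12) by symmetry.
C(28,12) = (28·27·26·25·24·23·22·21·20·19·18·17) / 12! = 14572069319808000 / 479001600 = 30421755.

30421755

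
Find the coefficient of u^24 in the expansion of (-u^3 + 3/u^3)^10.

-30

General term: C(10,j)·(-u^3)^j·(3/u^3)^(10-j), with u-exponent 3j − 3(10−j) = 6j − 30.
Set 6j − 30 = 24: j = 9.
C(10,9) = 10; (-1)^9 = -1; 3^1 = 3.
Coefficient = 10 · (-1) · 3 = -30.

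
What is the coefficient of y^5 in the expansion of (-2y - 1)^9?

-4032

The general term is C(9,j)·(-2y)^j·(-1)^(9-j); the y^5 term has j = 5.
C(9,5) = 126.
Coefficient = C(9,5) · (-2)^5 = 126 · (-32) = -4032.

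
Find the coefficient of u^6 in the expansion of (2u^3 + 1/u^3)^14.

768768

General term: C(14,j)·(2u^3)^j·(1/u^3)^(14-j), with u-exponent 3j − 3(14−j) = 6j − 42.
Set 6j − 42 = 6: j = 8.
C(14,8) = 3003; 2^8 = 256; 1^6 = 1.
Coefficient = 3003 · 256 · 1 = 768768.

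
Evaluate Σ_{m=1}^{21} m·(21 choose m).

Differentiating (1+x)^21 and setting x=1: Σ m·C(21,m) = 21·2^20 = 22020096.

22020096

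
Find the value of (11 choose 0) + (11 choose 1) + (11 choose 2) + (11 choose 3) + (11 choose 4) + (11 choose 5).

1 + 11 + 55 + 165 + 330 + 462 = 1024.

1024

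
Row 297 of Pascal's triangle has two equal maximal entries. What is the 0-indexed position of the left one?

For odd n = 297, C(297,k) peaks at k = (n−1)/2 and (n+1)/2; the lower is 148.

148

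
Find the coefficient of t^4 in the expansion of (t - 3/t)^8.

252

General term: C(8,j)·(t)^j·(-3/t)^(8-j), with t-exponent 1j − 1(8−j) = 2j − 8.
Set 2j − 8 = 4: j = 6.
C(8,6) = 28; 1^6 = 1; (-3)^2 = 9.
Coefficient = 28 · 1 · 9 = 252.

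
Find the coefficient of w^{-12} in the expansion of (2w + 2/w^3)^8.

14336

General term: C(8,j)·(2w)^j·(2/w^3)^(8-j), with w-exponent 1j − 3(8−j) = 4j − 24.
Set 4j − 24 = -12: j = 3.
C(8,3) = 56; 2^3 = 8; 2^5 = 32.
Coefficient = 56 · 8 · 32 = 14336.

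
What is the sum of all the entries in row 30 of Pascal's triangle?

1073741824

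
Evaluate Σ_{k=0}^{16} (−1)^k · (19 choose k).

The partial alternating sum Σ_{k=0}^{16} (−1)^k C(19,k) = (−1)^16 C(18,16) = 153.

153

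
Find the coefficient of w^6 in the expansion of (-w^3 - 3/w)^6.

540

General term: C(6,j)·(-w^3)^j·(-3/w)^(6-j), with w-exponent 3j − 1(6−j) = 4j − 6.
Set 4j − 6 = 6: j = 3.
C(6,3) = 20; (-1)^3 = -1; (-3)^3 = -27.
Coefficient = 20 · (-1) · (-27) = 540.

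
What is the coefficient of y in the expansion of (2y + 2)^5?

160

The general term is C(5,j)·(2y)^j·(2)^(5-j); the y^1 term has j = 1.
C(5,1) = 5.
Coefficient = C(5,1) · 2^1 · 2^4 = 5 · 2 · 16 = 160.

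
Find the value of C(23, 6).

100947

C(23,6) = (23·22·21·20·19·18) / 6! = 72681840 / 720 = 100947.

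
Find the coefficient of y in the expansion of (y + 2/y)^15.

General term: C(15,j)·(y)^j·(2/y)^(15-j), with y-exponent 1j − 1(15−j) = 2j − 15.
Set 2j − 15 = 1: j = 8.
C(15,8) = 6435; 1^8 = 1; 2^7 = 128.
Coefficient = 6435 · 1 · 128 = 823680.

823680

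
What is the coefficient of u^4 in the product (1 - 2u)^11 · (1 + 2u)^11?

880

Coefficient of u^4 = Σ_{j} C(11,j)·(-2)^j·C(11,4-j)·2^(4-j) for j from 0 to 4.
= 5280 + (-29040) + 48400 + (-29040) + 5280 = 880.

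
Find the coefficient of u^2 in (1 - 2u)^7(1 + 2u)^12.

12

Coefficient of u^2 = Σ_{j} C(7,j)·(-2)^j·C(12,2-j)·2^(2-j) for j from 0 to 2.
= 264 + (-336) + 84 = 12.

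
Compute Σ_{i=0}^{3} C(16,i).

1 + 16 + 120 + 560 = 697.

697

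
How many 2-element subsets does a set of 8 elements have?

28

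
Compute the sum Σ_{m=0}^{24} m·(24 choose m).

Since m·C(24,m) = 24·C(23,m−1), the sum is 24·2^23 = 24·8388608 = 201326592.

201326592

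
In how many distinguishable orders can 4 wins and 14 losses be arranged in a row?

3060

Choose positions for the wins: C(18,4) = 3060.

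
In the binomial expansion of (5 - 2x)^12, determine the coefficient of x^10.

1689600

The general term is C(12,j)·(5)^j·(-2x)^(12-j); the x^10 term has j = 2.
C(12,2) = 66.
Coefficient = C(12,2) · 5^2 · (-2)^10 = 66 · 25 · 1024 = 1689600.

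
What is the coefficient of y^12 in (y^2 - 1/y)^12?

495

General term: C(12,j)·(y^2)^j·(-1/y)^(12-j), with y-exponent 2j − 1(12−j) = 3j − 12.
Set 3j − 12 = 12: j = 8.
C(12,8) = 495; 1^8 = 1; (-1)^4 = 1.
Coefficient = 495 · 1 · 1 = 495.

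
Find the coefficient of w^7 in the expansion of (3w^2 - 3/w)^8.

General term: C(8,j)·(3w^2)^j·(-3/w)^(8-j), with w-exponent 2j − 1(8−j) = 3j − 8.
Set 3j − 8 = 7: j = 5.
C(8,5) = 56; 3^5 = 243; (-3)^3 = -27.
Coefficient = 56 · 243 · (-27) = -367416.

-367416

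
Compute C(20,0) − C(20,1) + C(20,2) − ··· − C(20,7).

-50388

The partial alternating sum Σ_{k=0}^{7} (−1)^k C(20,k) = (−1)^7 C(19,7) = -50388.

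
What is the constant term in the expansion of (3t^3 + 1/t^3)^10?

61236

General term: C(10,j)·(3t^3)^j·(1/t^3)^(10-j), with t-exponent 3j − 3(10−j) = 6j − 30.
Set 6j − 30 = 0: j = 5.
C(10,5) = 252; 3^5 = 243; 1^5 = 1.
Coefficient = 252 · 243 · 1 = 61236.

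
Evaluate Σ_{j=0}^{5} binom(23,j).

44552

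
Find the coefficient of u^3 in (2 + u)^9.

The general term is C(9,j)·(2)^j·(u)^(9-j); the u^3 term has j = 6.
C(9,6) = 84.
Coefficient = C(9,6) · 2^6 = 84 · 64 = 5376.

5376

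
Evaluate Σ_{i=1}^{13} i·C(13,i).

Since i·C(13,i) = 13·C(12,i−1), the sum is 13·2^12 = 13·4096 = 53248.

53248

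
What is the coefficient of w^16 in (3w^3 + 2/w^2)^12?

51963120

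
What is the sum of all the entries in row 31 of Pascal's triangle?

2147483648

The entries of row 31 sum to 2^31 = 2147483648.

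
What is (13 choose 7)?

1716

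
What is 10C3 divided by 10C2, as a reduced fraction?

8/3

C(n,k+1)/C(n,k) = (n−k)/(k+1) = (10−2)/(2+1) = 8/3.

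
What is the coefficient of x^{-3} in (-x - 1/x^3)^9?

General term: C(9,j)·(-x)^j·(-1/x^3)^(9-j), with x-exponent 1j − 3(9−j) = 4j − 27.
Set 4j − 27 = -3: j = 6.
C(9,6) = 84; (-1)^6 = 1; (-1)^3 = -1.
Coefficient = 84 · 1 · (-1) = -84.

-84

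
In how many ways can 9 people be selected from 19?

92378

This is C(19,9) = 92378.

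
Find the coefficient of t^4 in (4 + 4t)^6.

61440

The general term is C(6,j)·(4)^j·(4t)^(6-j); the t^4 term has j = 2.
C(6,2) = 15.
Coefficient = C(6,2) · 4^2 · 4^4 = 15 · 16 · 256 = 61440.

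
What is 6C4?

15

C(6,4) = C(6,2) by symmetry.
C(6,2) = (6·5) / 2! = 30 / 2 = 15.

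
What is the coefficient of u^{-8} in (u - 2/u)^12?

67584

General term: C(12,j)·(u)^j·(-2/u)^(12-j), with u-exponent 1j − 1(12−j) = 2j − 12.
Set 2j − 12 = -8: j = 2.
C(12,2) = 66; 1^2 = 1; (-2)^10 = 1024.
Coefficient = 66 · 1 · 1024 = 67584.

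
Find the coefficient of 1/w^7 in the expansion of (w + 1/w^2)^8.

General term: C(8,j)·(w)^j·(1/w^2)^(8-j), with w-exponent 1j − 2(8−j) = 3j − 16.
Set 3j − 16 = -7: j = 3.
C(8,3) = 56; 1^3 = 1; 1^5 = 1.
Coefficient = 56 · 1 · 1 = 56.

56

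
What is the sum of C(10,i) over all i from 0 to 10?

Setting x = 1 in (1+x)^10 gives Σ C(10,i) = 2^10 = 1024.

1024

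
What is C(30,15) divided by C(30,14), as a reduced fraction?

C(n,k+1)/C(n,k) = (n−k)/(k+1) = (30−14)/(14+1) = 16/15.

16/15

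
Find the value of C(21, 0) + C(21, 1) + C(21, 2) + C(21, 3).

1 + 21 + 210 + 1330 = 1562.

1562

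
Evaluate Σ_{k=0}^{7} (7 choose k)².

Σ C(7,k)² is the coefficient of x^7 in (1+x)^7(1+x)^7 = (1+x)^14, i.e. C(14,7) = 3432.

3432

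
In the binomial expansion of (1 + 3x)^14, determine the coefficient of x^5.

486486

The general term is C(14,j)·(1)^j·(3x)^(14-j); the x^5 term has j = 9.
C(14,9) = 2002.
Coefficient = C(14,9) · 3^5 = 2002 · 243 = 486486.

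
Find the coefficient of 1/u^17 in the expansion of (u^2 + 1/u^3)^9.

36

General term: C(9,j)·(u^2)^j·(1/u^3)^(9-j), with u-exponent 2j − 3(9−j) = 5j − 27.
Set 5j − 27 = -17: j = 2.
C(9,2) = 36; 1^2 = 1; 1^7 = 1.
Coefficient = 36 · 1 · 1 = 36.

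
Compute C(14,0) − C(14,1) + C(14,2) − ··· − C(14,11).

-78

The partial alternating sum Σ_{k=0}^{11} (−1)^k C(14,k) = (−1)^11 C(13,11) = -78.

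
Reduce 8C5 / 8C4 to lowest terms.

4/5

C(n,k+1)/C(n,k) = (n−k)/(k+1) = (8−4)/(4+1) = 4/5.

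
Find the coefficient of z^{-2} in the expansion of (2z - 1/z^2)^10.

General term: C(10,j)·(2z)^j·(-1/z^2)^(10-j), with z-exponent 1j − 2(10−j) = 3j − 20.
Set 3j − 20 = -2: j = 6.
C(10,6) = 210; 2^6 = 64; (-1)^4 = 1.
Coefficient = 210 · 64 · 1 = 13440.

13440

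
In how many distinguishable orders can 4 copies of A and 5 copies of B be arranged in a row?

126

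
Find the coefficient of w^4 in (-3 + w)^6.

The general term is C(6,j)·(-3)^j·(w)^(6-j); the w^4 term has j = 2.
C(6,2) = 15.
Coefficient = C(6,2) · (-3)^2 = 15 · 9 = 135.

135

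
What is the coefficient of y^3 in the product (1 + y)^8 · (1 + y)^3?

165

Coefficient of y^3 = Σ_{j} C(8,j)·C(3,3-j) for j from 0 to 3.
= 1 + 24 + 84 + 56 = 165.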